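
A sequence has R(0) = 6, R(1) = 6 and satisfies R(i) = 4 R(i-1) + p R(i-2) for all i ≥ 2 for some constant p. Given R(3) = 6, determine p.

R(2) = 24 + 6p
R(3) = 96 + 30p
So 96 + 30p = 6, giving p = -3.

-3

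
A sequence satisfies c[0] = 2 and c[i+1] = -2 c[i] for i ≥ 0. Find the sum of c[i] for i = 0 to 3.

-10

c[1] = -2*2 = -4
c[2] = -2*(-4) = 8
c[3] = -2*8 = -16
Sum = 2 + (-4) + 8 + (-16) = -10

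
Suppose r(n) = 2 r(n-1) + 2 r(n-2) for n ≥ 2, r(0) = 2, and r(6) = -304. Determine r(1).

Let r(1) = x.
r(2) = 4 + 2x
r(3) = 8 + 6x
r(4) = 24 + 16x
r(5) = 64 + 44x
r(6) = 176 + 120x
So 176 + 120x = -304, giving x = -4.

-4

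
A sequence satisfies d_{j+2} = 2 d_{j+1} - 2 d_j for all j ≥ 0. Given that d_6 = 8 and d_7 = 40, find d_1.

3

Rearranging, d_{j-2} = (d_j - 2 d_{j-1}) / -2.
d_5 = (40 - 2*8) / -2 = 24/-2 = -12
d_4 = (8 - 2*(-12)) / -2 = 32/-2 = -16
d_3 = (-12 - 2*(-16)) / -2 = 20/-2 = -10
d_2 = (-16 - 2*(-10)) / -2 = 4/-2 = -2
d_1 = (-10 - 2*(-2)) / -2 = -6/-2 = 3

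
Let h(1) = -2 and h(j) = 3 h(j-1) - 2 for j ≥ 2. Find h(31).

The fixed point is -2/(1 - 3) = 1, so h(j) - 1 = 3(h(j-1) - 1).
Hence h(j) = -3·3^{j-1} + 1.
h(31) = -3·3^{30} + 1 = -3·205891132094649 + 1 = -617673396283946.

-617673396283946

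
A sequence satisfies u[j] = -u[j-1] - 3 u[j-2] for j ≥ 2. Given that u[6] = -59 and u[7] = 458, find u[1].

Rearranging, u[j-2] = (u[j] + u[j-1]) / -3.
u[5] = (458 + (-59)) / -3 = 399/-3 = -133
u[4] = (-59 + (-133)) / -3 = -192/-3 = 64
u[3] = (-133 + 64) / -3 = -69/-3 = 23
u[2] = (64 + 23) / -3 = 87/-3 = -29
u[1] = (23 + (-29)) / -3 = -6/-3 = 2

2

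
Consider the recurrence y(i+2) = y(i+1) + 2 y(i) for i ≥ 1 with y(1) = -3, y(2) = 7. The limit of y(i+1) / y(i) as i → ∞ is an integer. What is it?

The characteristic equation is r^2 - r - 2 = 0, which factors as (r - 2)(r + 1) = 0.
So the roots are 2 and -1. Since |2| > |-1| and the coefficient of 2^i is non-zero, the ratio tends to 2.

2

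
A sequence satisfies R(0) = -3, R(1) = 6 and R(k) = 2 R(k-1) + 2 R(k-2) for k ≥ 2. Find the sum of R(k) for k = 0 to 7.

R(2) = 2·6 + 2·(-3) = 6
R(3) = 2·6 + 2·6 = 24
R(4) = 2·24 + 2·6 = 60
R(5) = 2·60 + 2·24 = 168
R(6) = 2·168 + 2·60 = 456
R(7) = 2·456 + 2·168 = 1248
Sum = (-3) + 6 + 6 + 24 + 60 + 168 + 456 + 1248 = 1965

1965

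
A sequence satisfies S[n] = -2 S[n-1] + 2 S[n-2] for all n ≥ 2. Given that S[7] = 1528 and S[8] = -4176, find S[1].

1

Rearranging, S[n-2] = (S[n] + 2 S[n-1]) / 2.
S[6] = (-4176 + 2·1528) / 2 = -1120/2 = -560
S[5] = (1528 + 2·(-560)) / 2 = 408/2 = 204
S[4] = (-560 + 2·204) / 2 = -152/2 = -76
S[3] = (204 + 2·(-76)) / 2 = 52/2 = 26
S[2] = (-76 + 2·26) / 2 = -24/2 = -12
S[1] = (26 + 2·(-12)) / 2 = 2/2 = 1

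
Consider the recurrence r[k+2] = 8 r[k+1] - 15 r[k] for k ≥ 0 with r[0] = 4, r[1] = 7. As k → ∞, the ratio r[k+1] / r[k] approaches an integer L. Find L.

5

The characteristic equation is r^2 - 8r + 15 = 0, which factors as (r - 5)(r - 3) = 0.
So the roots are 5 and 3. Since |5| > |3| and the coefficient of 5^k is non-zero, the ratio tends to 5.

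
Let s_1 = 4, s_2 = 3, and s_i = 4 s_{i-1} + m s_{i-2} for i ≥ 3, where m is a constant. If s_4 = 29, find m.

s_3 = 12 + 4m
s_4 = 48 + 19m
So 48 + 19m = 29, giving m = -1.

-1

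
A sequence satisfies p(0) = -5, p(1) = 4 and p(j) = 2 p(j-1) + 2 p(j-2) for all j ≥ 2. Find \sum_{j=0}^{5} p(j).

p(2) = 2*4 + 2*(-5) = -2
p(3) = 2*(-2) + 2*4 = 4
p(4) = 2*4 + 2*(-2) = 4
p(5) = 2*4 + 2*4 = 16
Sum = (-5) + 4 + (-2) + 4 + 4 + 16 = 21

21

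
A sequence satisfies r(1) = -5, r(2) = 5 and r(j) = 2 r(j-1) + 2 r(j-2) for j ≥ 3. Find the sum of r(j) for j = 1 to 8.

690

r(3) = 2*5 + 2*(-5) = 0
r(4) = 2*0 + 2*5 = 10
r(5) = 2*10 + 2*0 = 20
r(6) = 2*20 + 2*10 = 60
r(7) = 2*60 + 2*20 = 160
r(8) = 2*160 + 2*60 = 440
Sum = (-5) + 5 + 0 + 10 + 20 + 60 + 160 + 440 = 690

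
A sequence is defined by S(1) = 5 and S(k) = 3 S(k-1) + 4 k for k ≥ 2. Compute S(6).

2415

S(2) = 3*5 + 8 = 23
S(3) = 3*23 + 12 = 81
S(4) = 3*81 + 16 = 259
S(5) = 3*259 + 20 = 797
S(6) = 3*797 + 24 = 2415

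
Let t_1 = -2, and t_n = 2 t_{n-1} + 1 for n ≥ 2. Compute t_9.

-257

t_2 = 2·(-2) + 1 = -3
t_3 = 2·(-3) + 1 = -5
t_4 = 2·(-5) + 1 = -9
t_5 = 2·(-9) + 1 = -17
t_6 = 2·(-17) + 1 = -33
t_7 = 2·(-33) + 1 = -65
t_8 = 2·(-65) + 1 = -129
t_9 = 2·(-129) + 1 = -257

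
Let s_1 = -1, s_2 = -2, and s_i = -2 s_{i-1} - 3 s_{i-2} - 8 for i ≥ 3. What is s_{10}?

s_3 = -2·(-2) - 3·(-1) - 8 = -1
s_4 = -2·(-1) - 3·(-2) - 8 = 0
s_5 = -2·0 - 3·(-1) - 8 = -5
s_6 = -2·(-5) - 3·0 - 8 = 2
s_7 = -2·2 - 3·(-5) - 8 = 3
s_8 = -2·3 - 3·2 - 8 = -20
s_9 = -2·(-20) - 3·3 - 8 = 23
s_{10} = -2·23 - 3·(-20) - 8 = 6

6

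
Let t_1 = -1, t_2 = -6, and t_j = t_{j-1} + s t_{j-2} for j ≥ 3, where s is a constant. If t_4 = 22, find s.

-4

t_3 = -6 - s
t_4 = -6 - 7s
So -6 - 7s = 22, giving s = -4.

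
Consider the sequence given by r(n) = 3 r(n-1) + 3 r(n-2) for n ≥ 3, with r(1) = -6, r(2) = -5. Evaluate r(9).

-90801

r(3) = 3*(-5) + 3*(-6) = -33
r(4) = 3*(-33) + 3*(-5) = -114
r(5) = 3*(-114) + 3*(-33) = -441
r(6) = 3*(-441) + 3*(-114) = -1665
r(7) = 3*(-1665) + 3*(-441) = -6318
r(8) = 3*(-6318) + 3*(-1665) = -23949
r(9) = 3*(-23949) + 3*(-6318) = -90801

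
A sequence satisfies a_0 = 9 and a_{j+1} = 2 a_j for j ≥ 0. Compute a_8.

2304

a_1 = 2·9 = 18
a_2 = 2·18 = 36
a_3 = 2·36 = 72
a_4 = 2·72 = 144
a_5 = 2·144 = 288
a_6 = 2·288 = 576
a_7 = 2·576 = 1152
a_8 = 2·1152 = 2304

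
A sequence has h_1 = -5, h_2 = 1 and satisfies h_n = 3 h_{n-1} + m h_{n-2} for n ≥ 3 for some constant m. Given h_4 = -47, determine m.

h_3 = 3 - 5m
h_4 = 9 - 14m
So 9 - 14m = -47, giving m = 4.

4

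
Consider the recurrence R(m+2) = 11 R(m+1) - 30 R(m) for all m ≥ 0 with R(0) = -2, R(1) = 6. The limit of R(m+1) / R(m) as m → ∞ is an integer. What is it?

The characteristic equation is r^2 - 11r + 30 = 0, which factors as (r - 6)(r - 5) = 0.
So the roots are 6 and 5. Since |6| > |5| and the coefficient of 6^m is non-zero, the ratio tends to 6.

6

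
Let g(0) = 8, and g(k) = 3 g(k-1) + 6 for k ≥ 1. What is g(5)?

2670

g(1) = 3*8 + 6 = 30
g(2) = 3*30 + 6 = 96
g(3) = 3*96 + 6 = 294
g(4) = 3*294 + 6 = 888
g(5) = 3*888 + 6 = 2670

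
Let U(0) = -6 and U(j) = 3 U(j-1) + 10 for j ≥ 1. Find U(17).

-129140168

The fixed point is 10/(1 - 3) = -5, so U(j) + 5 = 3(U(j-1) + 5).
Hence U(j) = -1·3^j - 5.
U(17) = -1·3^{17} - 5 = -1·129140163 - 5 = -129140168.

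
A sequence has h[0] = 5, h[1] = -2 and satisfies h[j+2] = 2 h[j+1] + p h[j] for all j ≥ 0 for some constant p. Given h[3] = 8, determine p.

h[2] = -4 + 5p
h[3] = -8 + 8p
So -8 + 8p = 8, giving p = 2.

2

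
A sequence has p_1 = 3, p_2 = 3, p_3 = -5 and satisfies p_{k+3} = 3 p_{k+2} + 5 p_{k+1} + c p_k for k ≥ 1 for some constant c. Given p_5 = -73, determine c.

p_4 = 3c
p_5 = -25 + 12c
So -25 + 12c = -73, giving c = -4.

-4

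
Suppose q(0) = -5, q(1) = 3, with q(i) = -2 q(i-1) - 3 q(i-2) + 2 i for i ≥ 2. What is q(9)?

q(2) = -2*3 - 3*(-5) + 4 = 13
q(3) = -2*13 - 3*3 + 6 = -29
q(4) = -2*(-29) - 3*13 + 8 = 27
q(5) = -2*27 - 3*(-29) + 10 = 43
q(6) = -2*43 - 3*27 + 12 = -155
q(7) = -2*(-155) - 3*43 + 14 = 195
q(8) = -2*195 - 3*(-155) + 16 = 91
q(9) = -2*91 - 3*195 + 18 = -749

-749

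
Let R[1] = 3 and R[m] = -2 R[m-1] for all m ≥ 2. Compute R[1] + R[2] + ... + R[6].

-63

R[2] = -2·3 = -6
R[3] = -2·(-6) = 12
R[4] = -2·12 = -24
R[5] = -2·(-24) = 48
R[6] = -2·48 = -96
Sum = 3 + (-6) + 12 + (-24) + 48 + (-96) = -63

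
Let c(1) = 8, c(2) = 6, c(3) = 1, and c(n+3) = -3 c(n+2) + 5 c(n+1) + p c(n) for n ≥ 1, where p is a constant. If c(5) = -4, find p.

-4

c(4) = 27 + 8p
c(5) = -76 - 18p
So -76 - 18p = -4, giving p = -4.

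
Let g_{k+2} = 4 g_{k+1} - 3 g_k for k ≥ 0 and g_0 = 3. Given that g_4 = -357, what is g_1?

-6

Let g_1 = v.
g_2 = -9 + 4v
g_3 = -36 + 13v
g_4 = -117 + 40v
So -117 + 40v = -357, giving v = -6.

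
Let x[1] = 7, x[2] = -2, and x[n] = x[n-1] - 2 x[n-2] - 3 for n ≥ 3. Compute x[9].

-119

x[3] = (-2) - 2*7 - 3 = -19
x[4] = (-19) - 2*(-2) - 3 = -18
x[5] = (-18) - 2*(-19) - 3 = 17
x[6] = 17 - 2*(-18) - 3 = 50
x[7] = 50 - 2*17 - 3 = 13
x[8] = 13 - 2*50 - 3 = -90
x[9] = (-90) - 2*13 - 3 = -119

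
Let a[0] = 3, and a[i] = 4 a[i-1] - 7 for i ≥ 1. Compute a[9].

a[1] = 4*3 - 7 = 5
a[2] = 4*5 - 7 = 13
a[3] = 4*13 - 7 = 45
a[4] = 4*45 - 7 = 173
a[5] = 4*173 - 7 = 685
a[6] = 4*685 - 7 = 2733
a[7] = 4*2733 - 7 = 10925
a[8] = 4*10925 - 7 = 43693
a[9] = 4*43693 - 7 = 174765

174765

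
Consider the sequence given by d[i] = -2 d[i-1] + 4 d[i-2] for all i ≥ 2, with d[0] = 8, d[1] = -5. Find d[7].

-12352

d[2] = -2*(-5) + 4*8 = 42
d[3] = -2*42 + 4*(-5) = -104
d[4] = -2*(-104) + 4*42 = 376
d[5] = -2*376 + 4*(-104) = -1168
d[6] = -2*(-1168) + 4*376 = 3840
d[7] = -2*3840 + 4*(-1168) = -12352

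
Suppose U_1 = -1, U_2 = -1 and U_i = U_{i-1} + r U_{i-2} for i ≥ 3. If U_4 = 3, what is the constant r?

U_3 = -1 - r
U_4 = -1 - 2r
So -1 - 2r = 3, giving r = -2.

-2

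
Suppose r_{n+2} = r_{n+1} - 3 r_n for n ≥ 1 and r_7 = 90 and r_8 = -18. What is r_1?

2

Rearranging, r_{n-2} = (r_n - r_{n-1}) / -3.
r_6 = (-18 - 90) / -3 = -108/-3 = 36
r_5 = (90 - 36) / -3 = 54/-3 = -18
r_4 = (36 - (-18)) / -3 = 54/-3 = -18
r_3 = (-18 - (-18)) / -3 = 0/-3 = 0
r_2 = (-18 - 0) / -3 = -18/-3 = 6
r_1 = (0 - 6) / -3 = -6/-3 = 2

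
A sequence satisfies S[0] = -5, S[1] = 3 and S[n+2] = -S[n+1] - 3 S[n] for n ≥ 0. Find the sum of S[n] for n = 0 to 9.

421

S[2] = -3 - 3*(-5) = 12
S[3] = -12 - 3*3 = -21
S[4] = -(-21) - 3*12 = -15
S[5] = -(-15) - 3*(-21) = 78
S[6] = -78 - 3*(-15) = -33
S[7] = -(-33) - 3*78 = -201
S[8] = -(-201) - 3*(-33) = 300
S[9] = -300 - 3*(-201) = 303
Sum = (-5) + 3 + 12 + (-21) + (-15) + 78 + (-33) + (-201) + 300 + 303 = 421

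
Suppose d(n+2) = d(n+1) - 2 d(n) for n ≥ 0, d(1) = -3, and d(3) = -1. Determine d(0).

2

Let d(0) = w.
d(2) = -3 - 2w
d(3) = 3 - 2w
So 3 - 2w = -1, giving w = 2.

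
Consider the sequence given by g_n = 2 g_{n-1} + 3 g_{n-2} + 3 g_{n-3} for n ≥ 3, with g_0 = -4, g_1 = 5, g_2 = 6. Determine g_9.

g_3 = 2·6 + 3·5 + 3·(-4) = 15
g_4 = 2·15 + 3·6 + 3·5 = 63
g_5 = 2·63 + 3·15 + 3·6 = 189
g_6 = 2·189 + 3·63 + 3·15 = 612
g_7 = 2·612 + 3·189 + 3·63 = 1980
g_8 = 2·1980 + 3·612 + 3·189 = 6363
g_9 = 2·6363 + 3·1980 + 3·612 = 20502

20502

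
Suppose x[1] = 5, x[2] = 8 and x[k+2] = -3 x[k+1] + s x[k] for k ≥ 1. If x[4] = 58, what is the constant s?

x[3] = -24 + 5s
x[4] = 72 - 7s
So 72 - 7s = 58, giving s = 2.

2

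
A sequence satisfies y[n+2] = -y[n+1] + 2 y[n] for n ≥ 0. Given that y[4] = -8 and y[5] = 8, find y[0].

Rearranging, y[n-2] = (y[n] + y[n-1]) / 2.
y[3] = (8 + (-8)) / 2 = 0/2 = 0
y[2] = (-8 + 0) / 2 = -8/2 = -4
y[1] = (0 + (-4)) / 2 = -4/2 = -2
y[0] = (-4 + (-2)) / 2 = -6/2 = -3

-3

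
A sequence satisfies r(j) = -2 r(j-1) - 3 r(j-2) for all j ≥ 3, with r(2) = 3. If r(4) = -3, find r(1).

Let r(1) = w.
r(3) = -6 - 3w
r(4) = 3 + 6w
So 3 + 6w = -3, giving w = -1.

-1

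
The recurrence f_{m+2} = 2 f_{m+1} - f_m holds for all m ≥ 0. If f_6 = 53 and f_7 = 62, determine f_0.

Rearranging, f_{m-2} = -(f_m - 2 f_{m-1}).
f_5 = -(62 - 2(53)) = 44
f_4 = -(53 - 2(44)) = 35
f_3 = -(44 - 2(35)) = 26
f_2 = -(35 - 2(26)) = 17
f_1 = -(26 - 2(17)) = 8
f_0 = -(17 - 2(8)) = -1

-1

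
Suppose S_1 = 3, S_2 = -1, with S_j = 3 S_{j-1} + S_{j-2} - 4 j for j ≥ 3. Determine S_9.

S_3 = 3*(-1) + 3 - 12 = -12
S_4 = 3*(-12) + (-1) - 16 = -53
S_5 = 3*(-53) + (-12) - 20 = -191
S_6 = 3*(-191) + (-53) - 24 = -650
S_7 = 3*(-650) + (-191) - 28 = -2169
S_8 = 3*(-2169) + (-650) - 32 = -7189
S_9 = 3*(-7189) + (-2169) - 36 = -23772

-23772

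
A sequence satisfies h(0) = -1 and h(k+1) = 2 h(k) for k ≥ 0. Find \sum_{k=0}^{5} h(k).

h(1) = 2*(-1) = -2
h(2) = 2*(-2) = -4
h(3) = 2*(-4) = -8
h(4) = 2*(-8) = -16
h(5) = 2*(-16) = -32
Sum = (-1) + (-2) + (-4) + (-8) + (-16) + (-32) = -63

-63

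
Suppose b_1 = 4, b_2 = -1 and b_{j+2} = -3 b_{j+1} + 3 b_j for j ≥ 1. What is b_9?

b_3 = -3*(-1) + 3*4 = 15
b_4 = -3*15 + 3*(-1) = -48
b_5 = -3*(-48) + 3*15 = 189
b_6 = -3*189 + 3*(-48) = -711
b_7 = -3*(-711) + 3*189 = 2700
b_8 = -3*2700 + 3*(-711) = -10233
b_9 = -3*(-10233) + 3*2700 = 38799

38799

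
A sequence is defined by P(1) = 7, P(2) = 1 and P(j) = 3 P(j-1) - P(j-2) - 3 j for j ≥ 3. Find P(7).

P(3) = 3*1 - 7 - 9 = -13
P(4) = 3*(-13) - 1 - 12 = -52
P(5) = 3*(-52) - (-13) - 15 = -158
P(6) = 3*(-158) - (-52) - 18 = -440
P(7) = 3*(-440) - (-158) - 21 = -1183

-1183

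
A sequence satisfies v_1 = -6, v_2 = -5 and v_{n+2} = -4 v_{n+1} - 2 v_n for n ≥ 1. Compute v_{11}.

647936

v_3 = -4*(-5) - 2*(-6) = 32
v_4 = -4*32 - 2*(-5) = -118
v_5 = -4*(-118) - 2*32 = 408
v_6 = -4*408 - 2*(-118) = -1396
v_7 = -4*(-1396) - 2*408 = 4768
v_8 = -4*4768 - 2*(-1396) = -16280
v_9 = -4*(-16280) - 2*4768 = 55584
v_{10} = -4*55584 - 2*(-16280) = -189776
v_{11} = -4*(-189776) - 2*55584 = 647936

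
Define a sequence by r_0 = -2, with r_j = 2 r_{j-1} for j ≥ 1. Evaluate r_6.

-128

r_1 = 2*(-2) = -4
r_2 = 2*(-4) = -8
r_3 = 2*(-8) = -16
r_4 = 2*(-16) = -32
r_5 = 2*(-32) = -64
r_6 = 2*(-64) = -128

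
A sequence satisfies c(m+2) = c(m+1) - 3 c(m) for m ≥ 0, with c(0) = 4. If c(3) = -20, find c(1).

Let c(1) = x.
c(2) = -12 + x
c(3) = -12 - 2x
So -12 - 2x = -20, giving x = 4.

4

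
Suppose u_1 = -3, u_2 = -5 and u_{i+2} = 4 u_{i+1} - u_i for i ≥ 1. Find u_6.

u_3 = 4(-5) - (-3) = -17
u_4 = 4(-17) - (-5) = -63
u_5 = 4(-63) - (-17) = -235
u_6 = 4(-235) - (-63) = -877

-877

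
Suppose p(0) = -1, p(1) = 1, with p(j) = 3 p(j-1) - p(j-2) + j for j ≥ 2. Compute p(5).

159

p(2) = 3(1) - (-1) + 2 = 6
p(3) = 3(6) - 1 + 3 = 20
p(4) = 3(20) - 6 + 4 = 58
p(5) = 3(58) - 20 + 5 = 159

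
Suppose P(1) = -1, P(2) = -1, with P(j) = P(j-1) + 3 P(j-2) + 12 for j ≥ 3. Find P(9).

P(3) = (-1) + 3(-1) + 12 = 8
P(4) = 8 + 3(-1) + 12 = 17
P(5) = 17 + 3(8) + 12 = 53
P(6) = 53 + 3(17) + 12 = 116
P(7) = 116 + 3(53) + 12 = 287
P(8) = 287 + 3(116) + 12 = 647
P(9) = 647 + 3(287) + 12 = 1520

1520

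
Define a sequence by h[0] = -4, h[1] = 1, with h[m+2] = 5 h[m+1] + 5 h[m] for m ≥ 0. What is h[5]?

h[2] = 5(1) + 5(-4) = -15
h[3] = 5(-15) + 5(1) = -70
h[4] = 5(-70) + 5(-15) = -425
h[5] = 5(-425) + 5(-70) = -2475

-2475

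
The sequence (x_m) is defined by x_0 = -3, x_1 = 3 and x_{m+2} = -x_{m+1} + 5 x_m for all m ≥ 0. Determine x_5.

288

x_2 = -3 + 5(-3) = -18
x_3 = -(-18) + 5(3) = 33
x_4 = -33 + 5(-18) = -123
x_5 = -(-123) + 5(33) = 288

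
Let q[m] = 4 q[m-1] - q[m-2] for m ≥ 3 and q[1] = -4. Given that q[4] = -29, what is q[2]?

Let q[2] = y.
q[3] = 4 + 4y
q[4] = 16 + 15y
So 16 + 15y = -29, giving y = -3.

-3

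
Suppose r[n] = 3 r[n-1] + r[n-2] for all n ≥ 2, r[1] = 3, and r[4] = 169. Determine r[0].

Let r[0] = v.
r[2] = 9 + v
r[3] = 30 + 3v
r[4] = 99 + 10v
So 99 + 10v = 169, giving v = 7.

7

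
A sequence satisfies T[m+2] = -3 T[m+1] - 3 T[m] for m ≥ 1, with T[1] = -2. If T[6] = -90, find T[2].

Let T[2] = z.
T[3] = 6 - 3z
T[4] = -18 + 6z
T[5] = 36 - 9z
T[6] = -54 + 9z
So -54 + 9z = -90, giving z = -4.

-4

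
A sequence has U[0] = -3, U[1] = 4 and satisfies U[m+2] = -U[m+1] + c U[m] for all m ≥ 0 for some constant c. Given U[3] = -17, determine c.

-3

U[2] = -4 - 3c
U[3] = 4 + 7c
So 4 + 7c = -17, giving c = -3.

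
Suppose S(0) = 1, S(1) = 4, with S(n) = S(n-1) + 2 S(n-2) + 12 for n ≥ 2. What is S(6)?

S(2) = 4 + 2*1 + 12 = 18
S(3) = 18 + 2*4 + 12 = 38
S(4) = 38 + 2*18 + 12 = 86
S(5) = 86 + 2*38 + 12 = 174
S(6) = 174 + 2*86 + 12 = 358

358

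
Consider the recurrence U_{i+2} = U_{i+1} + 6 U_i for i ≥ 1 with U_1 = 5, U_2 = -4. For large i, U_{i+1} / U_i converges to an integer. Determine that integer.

The characteristic equation is r^2 - r - 6 = 0, which factors as (r - 3)(r + 2) = 0.
So the roots are 3 and -2. Since |3| > |-2| and the coefficient of 3^i is non-zero, the ratio tends to 3.

3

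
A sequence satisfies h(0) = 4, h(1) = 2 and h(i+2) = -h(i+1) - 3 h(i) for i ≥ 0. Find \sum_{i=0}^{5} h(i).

-24

h(2) = -2 - 3·4 = -14
h(3) = -(-14) - 3·2 = 8
h(4) = -8 - 3·(-14) = 34
h(5) = -34 - 3·8 = -58
Sum = 4 + 2 + (-14) + 8 + 34 + (-58) = -24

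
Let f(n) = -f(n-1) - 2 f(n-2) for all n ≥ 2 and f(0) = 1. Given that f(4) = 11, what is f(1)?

Let f(1) = w.
f(2) = -2 - w
f(3) = 2 - w
f(4) = 2 + 3w
So 2 + 3w = 11, giving w = 3.

3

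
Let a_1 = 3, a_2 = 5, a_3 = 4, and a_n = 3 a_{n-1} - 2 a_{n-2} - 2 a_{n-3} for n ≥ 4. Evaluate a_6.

-90

a_4 = 3·4 - 2·5 - 2·3 = -4
a_5 = 3·(-4) - 2·4 - 2·5 = -30
a_6 = 3·(-30) - 2·(-4) - 2·4 = -90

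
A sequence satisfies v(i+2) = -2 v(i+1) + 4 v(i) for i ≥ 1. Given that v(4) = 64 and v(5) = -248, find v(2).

Rearranging, v(i-2) = (v(i) + 2 v(i-1)) / 4.
v(3) = (-248 + 2(64)) / 4 = -120/4 = -30
v(2) = (64 + 2(-30)) / 4 = 4/4 = 1

1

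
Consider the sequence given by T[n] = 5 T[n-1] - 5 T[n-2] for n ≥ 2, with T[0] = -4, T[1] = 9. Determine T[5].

3975

T[2] = 5*9 - 5*(-4) = 65
T[3] = 5*65 - 5*9 = 280
T[4] = 5*280 - 5*65 = 1075
T[5] = 5*1075 - 5*280 = 3975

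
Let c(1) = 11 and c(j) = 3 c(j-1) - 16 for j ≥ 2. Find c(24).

282429536489

The fixed point is -16/(1 - 3) = 8, so c(j) - 8 = 3(c(j-1) - 8).
Hence c(j) = 3·3^{j-1} + 8.
c(24) = 3·3^{23} + 8 = 3·94143178827 + 8 = 282429536489.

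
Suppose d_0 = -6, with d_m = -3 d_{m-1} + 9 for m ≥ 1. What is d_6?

d_1 = -3·(-6) + 9 = 27
d_2 = -3·27 + 9 = -72
d_3 = -3·(-72) + 9 = 225
d_4 = -3·225 + 9 = -666
d_5 = -3·(-666) + 9 = 2007
d_6 = -3·2007 + 9 = -6012

-6012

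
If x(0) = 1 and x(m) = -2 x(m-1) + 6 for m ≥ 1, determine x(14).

-16382

The fixed point is 6/(1 + 2) = 2, so x(m) - 2 = -2(x(m-1) - 2).
Hence x(m) = -1·(-2)^m + 2.
x(14) = -1·(-2)^{14} + 2 = -1·16384 + 2 = -16382.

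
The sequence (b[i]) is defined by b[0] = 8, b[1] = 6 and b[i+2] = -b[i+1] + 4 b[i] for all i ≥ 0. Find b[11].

-48194

b[2] = -6 + 4*8 = 26
b[3] = -26 + 4*6 = -2
b[4] = -(-2) + 4*26 = 106
b[5] = -106 + 4*(-2) = -114
b[6] = -(-114) + 4*106 = 538
b[7] = -538 + 4*(-114) = -994
b[8] = -(-994) + 4*538 = 3146
b[9] = -3146 + 4*(-994) = -7122
b[10] = -(-7122) + 4*3146 = 19706
b[11] = -19706 + 4*(-7122) = -48194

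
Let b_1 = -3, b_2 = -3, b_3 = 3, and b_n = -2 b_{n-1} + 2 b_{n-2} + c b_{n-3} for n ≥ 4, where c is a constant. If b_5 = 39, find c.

b_4 = -12 - 3c
b_5 = 30 + 3c
So 30 + 3c = 39, giving c = 3.

3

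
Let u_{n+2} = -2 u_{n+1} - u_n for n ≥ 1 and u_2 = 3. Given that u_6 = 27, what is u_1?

3

Let u_1 = z.
u_3 = -6 - z
u_4 = 9 + 2z
u_5 = -12 - 3z
u_6 = 15 + 4z
So 15 + 4z = 27, giving z = 3.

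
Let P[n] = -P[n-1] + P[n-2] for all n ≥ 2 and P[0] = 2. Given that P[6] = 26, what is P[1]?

-2

Let P[1] = v.
P[2] = 2 - v
P[3] = -2 + 2v
P[4] = 4 - 3v
P[5] = -6 + 5v
P[6] = 10 - 8v
So 10 - 8v = 26, giving v = -2.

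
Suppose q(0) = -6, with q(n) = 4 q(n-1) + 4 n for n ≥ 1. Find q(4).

q(1) = 4(-6) + 4 = -20
q(2) = 4(-20) + 8 = -72
q(3) = 4(-72) + 12 = -276
q(4) = 4(-276) + 16 = -1088

-1088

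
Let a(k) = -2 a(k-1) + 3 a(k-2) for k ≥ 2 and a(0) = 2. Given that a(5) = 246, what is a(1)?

Let a(1) = v.
a(2) = 6 - 2v
a(3) = -12 + 7v
a(4) = 42 - 20v
a(5) = -120 + 61v
So -120 + 61v = 246, giving v = 6.

6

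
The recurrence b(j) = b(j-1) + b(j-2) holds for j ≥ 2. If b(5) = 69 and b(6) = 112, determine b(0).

8

Rearranging, b(j-2) = b(j) - b(j-1).
b(4) = 112 - 69 = 43
b(3) = 69 - 43 = 26
b(2) = 43 - 26 = 17
b(1) = 26 - 17 = 9
b(0) = 17 - 9 = 8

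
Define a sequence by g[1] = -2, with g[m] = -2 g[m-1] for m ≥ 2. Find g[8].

g[2] = -2(-2) = 4
g[3] = -2(4) = -8
g[4] = -2(-8) = 16
g[5] = -2(16) = -32
g[6] = -2(-32) = 64
g[7] = -2(64) = -128
g[8] = -2(-128) = 256

256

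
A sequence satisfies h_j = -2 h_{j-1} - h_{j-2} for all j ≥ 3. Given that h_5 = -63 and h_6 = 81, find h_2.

9

Rearranging, h_{j-2} = -(h_j + 2 h_{j-1}).
h_4 = -(81 + 2(-63)) = 45
h_3 = -(-63 + 2(45)) = -27
h_2 = -(45 + 2(-27)) = 9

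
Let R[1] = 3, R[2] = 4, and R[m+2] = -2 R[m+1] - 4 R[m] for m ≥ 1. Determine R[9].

-1280

R[3] = -2(4) - 4(3) = -20
R[4] = -2(-20) - 4(4) = 24
R[5] = -2(24) - 4(-20) = 32
R[6] = -2(32) - 4(24) = -160
R[7] = -2(-160) - 4(32) = 192
R[8] = -2(192) - 4(-160) = 256
R[9] = -2(256) - 4(192) = -1280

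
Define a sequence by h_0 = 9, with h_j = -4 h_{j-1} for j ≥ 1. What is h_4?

2304

h_1 = -4*9 = -36
h_2 = -4*(-36) = 144
h_3 = -4*144 = -576
h_4 = -4*(-576) = 2304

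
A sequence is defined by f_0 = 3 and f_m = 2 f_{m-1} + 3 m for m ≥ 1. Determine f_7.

f_1 = 2(3) + 3 = 9
f_2 = 2(9) + 6 = 24
f_3 = 2(24) + 9 = 57
f_4 = 2(57) + 12 = 126
f_5 = 2(126) + 15 = 267
f_6 = 2(267) + 18 = 552
f_7 = 2(552) + 21 = 1125

1125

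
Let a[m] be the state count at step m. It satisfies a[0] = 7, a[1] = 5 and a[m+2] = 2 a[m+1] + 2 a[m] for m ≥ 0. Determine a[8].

9072

a[2] = 2(5) + 2(7) = 24
a[3] = 2(24) + 2(5) = 58
a[4] = 2(58) + 2(24) = 164
a[5] = 2(164) + 2(58) = 444
a[6] = 2(444) + 2(164) = 1216
a[7] = 2(1216) + 2(444) = 3320
a[8] = 2(3320) + 2(1216) = 9072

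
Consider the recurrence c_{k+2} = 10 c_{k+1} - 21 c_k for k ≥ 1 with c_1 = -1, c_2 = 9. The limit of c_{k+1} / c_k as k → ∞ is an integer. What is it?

The characteristic equation is r^2 - 10r + 21 = 0, which factors as (r - 7)(r - 3) = 0.
So the roots are 7 and 3. Since |7| > |3| and the coefficient of 7^k is non-zero, the ratio tends to 7.

7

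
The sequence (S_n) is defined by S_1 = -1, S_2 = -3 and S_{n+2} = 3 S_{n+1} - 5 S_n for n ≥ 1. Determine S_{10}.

-1653

S_3 = 3·(-3) - 5·(-1) = -4
S_4 = 3·(-4) - 5·(-3) = 3
S_5 = 3·3 - 5·(-4) = 29
S_6 = 3·29 - 5·3 = 72
S_7 = 3·72 - 5·29 = 71
S_8 = 3·71 - 5·72 = -147
S_9 = 3·(-147) - 5·71 = -796
S_{10} = 3·(-796) - 5·(-147) = -1653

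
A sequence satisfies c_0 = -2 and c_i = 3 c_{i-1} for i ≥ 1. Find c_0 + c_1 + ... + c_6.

-2186

c_1 = 3*(-2) = -6
c_2 = 3*(-6) = -18
c_3 = 3*(-18) = -54
c_4 = 3*(-54) = -162
c_5 = 3*(-162) = -486
c_6 = 3*(-486) = -1458
Sum = (-2) + (-6) + (-18) + (-54) + (-162) + (-486) + (-1458) = -2186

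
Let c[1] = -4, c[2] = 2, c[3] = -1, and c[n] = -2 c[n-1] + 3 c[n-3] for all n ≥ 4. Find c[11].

-730

c[4] = -2(-1) + 3(-4) = -10
c[5] = -2(-10) + 3(2) = 26
c[6] = -2(26) + 3(-1) = -55
c[7] = -2(-55) + 3(-10) = 80
c[8] = -2(80) + 3(26) = -82
c[9] = -2(-82) + 3(-55) = -1
c[10] = -2(-1) + 3(80) = 242
c[11] = -2(242) + 3(-82) = -730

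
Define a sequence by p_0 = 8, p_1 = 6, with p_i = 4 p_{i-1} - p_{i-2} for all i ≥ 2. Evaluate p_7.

11226

p_2 = 4*6 - 8 = 16
p_3 = 4*16 - 6 = 58
p_4 = 4*58 - 16 = 216
p_5 = 4*216 - 58 = 806
p_6 = 4*806 - 216 = 3008
p_7 = 4*3008 - 806 = 11226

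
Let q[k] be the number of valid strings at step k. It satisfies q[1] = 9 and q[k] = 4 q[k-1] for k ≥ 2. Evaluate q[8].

q[2] = 4*9 = 36
q[3] = 4*36 = 144
q[4] = 4*144 = 576
q[5] = 4*576 = 2304
q[6] = 4*2304 = 9216
q[7] = 4*9216 = 36864
q[8] = 4*36864 = 147456

147456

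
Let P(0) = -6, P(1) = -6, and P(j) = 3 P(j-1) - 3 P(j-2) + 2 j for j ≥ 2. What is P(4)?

104

P(2) = 3·(-6) - 3·(-6) + 4 = 4
P(3) = 3·4 - 3·(-6) + 6 = 36
P(4) = 3·36 - 3·4 + 8 = 104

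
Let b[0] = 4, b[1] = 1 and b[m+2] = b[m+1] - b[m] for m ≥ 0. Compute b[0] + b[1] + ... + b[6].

b[2] = 1 - 4 = -3
b[3] = (-3) - 1 = -4
b[4] = (-4) - (-3) = -1
b[5] = (-1) - (-4) = 3
b[6] = 3 - (-1) = 4
Sum = 4 + 1 + (-3) + (-4) + (-1) + 3 + 4 = 4

4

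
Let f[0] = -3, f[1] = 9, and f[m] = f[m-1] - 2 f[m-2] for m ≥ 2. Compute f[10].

-201

f[2] = 9 - 2·(-3) = 15
f[3] = 15 - 2·9 = -3
f[4] = (-3) - 2·15 = -33
f[5] = (-33) - 2·(-3) = -27
f[6] = (-27) - 2·(-33) = 39
f[7] = 39 - 2·(-27) = 93
f[8] = 93 - 2·39 = 15
f[9] = 15 - 2·93 = -171
f[10] = (-171) - 2·15 = -201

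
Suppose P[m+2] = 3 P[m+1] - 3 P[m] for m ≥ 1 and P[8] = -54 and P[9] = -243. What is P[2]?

Rearranging, P[m-2] = (P[m] - 3 P[m-1]) / -3.
P[7] = (-243 - 3*(-54)) / -3 = -81/-3 = 27
P[6] = (-54 - 3*27) / -3 = -135/-3 = 45
P[5] = (27 - 3*45) / -3 = -108/-3 = 36
P[4] = (45 - 3*36) / -3 = -63/-3 = 21
P[3] = (36 - 3*21) / -3 = -27/-3 = 9
P[2] = (21 - 3*9) / -3 = -6/-3 = 2

2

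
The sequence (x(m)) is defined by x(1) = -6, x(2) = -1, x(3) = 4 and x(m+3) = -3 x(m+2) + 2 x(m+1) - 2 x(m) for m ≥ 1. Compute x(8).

x(4) = -3·4 + 2·(-1) - 2·(-6) = -2
x(5) = -3·(-2) + 2·4 - 2·(-1) = 16
x(6) = -3·16 + 2·(-2) - 2·4 = -60
x(7) = -3·(-60) + 2·16 - 2·(-2) = 216
x(8) = -3·216 + 2·(-60) - 2·16 = -800

-800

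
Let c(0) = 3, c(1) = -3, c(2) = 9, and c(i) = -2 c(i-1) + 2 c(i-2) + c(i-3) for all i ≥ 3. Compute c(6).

387

c(3) = -2(9) + 2(-3) + 3 = -21
c(4) = -2(-21) + 2(9) + (-3) = 57
c(5) = -2(57) + 2(-21) + 9 = -147
c(6) = -2(-147) + 2(57) + (-21) = 387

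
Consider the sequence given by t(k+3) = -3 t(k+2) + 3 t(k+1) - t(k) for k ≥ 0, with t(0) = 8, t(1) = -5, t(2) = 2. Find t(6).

1472

t(3) = -3*2 + 3*(-5) - 8 = -29
t(4) = -3*(-29) + 3*2 - (-5) = 98
t(5) = -3*98 + 3*(-29) - 2 = -383
t(6) = -3*(-383) + 3*98 - (-29) = 1472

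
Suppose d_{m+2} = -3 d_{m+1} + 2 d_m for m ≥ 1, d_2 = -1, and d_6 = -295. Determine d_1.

2

Let d_1 = x.
d_3 = 3 + 2x
d_4 = -11 - 6x
d_5 = 39 + 22x
d_6 = -139 - 78x
So -139 - 78x = -295, giving x = 2.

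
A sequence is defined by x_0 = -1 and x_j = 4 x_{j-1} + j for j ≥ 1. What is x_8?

x_1 = 4(-1) + 1 = -3
x_2 = 4(-3) + 2 = -10
x_3 = 4(-10) + 3 = -37
x_4 = 4(-37) + 4 = -144
x_5 = 4(-144) + 5 = -571
x_6 = 4(-571) + 6 = -2278
x_7 = 4(-2278) + 7 = -9105
x_8 = 4(-9105) + 8 = -36412

-36412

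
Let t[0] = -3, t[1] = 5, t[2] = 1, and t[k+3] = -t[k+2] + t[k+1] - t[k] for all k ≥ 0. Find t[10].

t[3] = -1 + 5 - (-3) = 7
t[4] = -7 + 1 - 5 = -11
t[5] = -(-11) + 7 - 1 = 17
t[6] = -17 + (-11) - 7 = -35
t[7] = -(-35) + 17 - (-11) = 63
t[8] = -63 + (-35) - 17 = -115
t[9] = -(-115) + 63 - (-35) = 213
t[10] = -213 + (-115) - 63 = -391

-391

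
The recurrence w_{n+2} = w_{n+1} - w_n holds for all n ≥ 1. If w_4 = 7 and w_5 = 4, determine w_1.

Rearranging, w_{n-2} = -(w_n - w_{n-1}).
w_3 = -(4 - 7) = 3
w_2 = -(7 - 3) = -4
w_1 = -(3 - (-4)) = -7

-7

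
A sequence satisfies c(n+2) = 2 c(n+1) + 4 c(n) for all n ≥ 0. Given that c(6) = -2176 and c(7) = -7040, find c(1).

Rearranging, c(n-2) = (c(n) - 2 c(n-1)) / 4.
c(5) = (-7040 - 2(-2176)) / 4 = -2688/4 = -672
c(4) = (-2176 - 2(-672)) / 4 = -832/4 = -208
c(3) = (-672 - 2(-208)) / 4 = -256/4 = -64
c(2) = (-208 - 2(-64)) / 4 = -80/4 = -20
c(1) = (-64 - 2(-20)) / 4 = -24/4 = -6

-6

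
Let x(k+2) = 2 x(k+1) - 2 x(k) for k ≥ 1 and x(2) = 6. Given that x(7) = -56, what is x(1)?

Let x(1) = z.
x(3) = 12 - 2z
x(4) = 12 - 4z
x(5) = -4z
x(6) = -24
x(7) = -48 + 8z
So -48 + 8z = -56, giving z = -1.

-1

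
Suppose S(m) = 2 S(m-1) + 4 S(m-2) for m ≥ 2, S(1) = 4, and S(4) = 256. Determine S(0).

Let S(0) = v.
S(2) = 8 + 4v
S(3) = 32 + 8v
S(4) = 96 + 32v
So 96 + 32v = 256, giving v = 5.

5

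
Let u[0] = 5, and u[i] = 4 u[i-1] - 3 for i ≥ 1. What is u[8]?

262145

u[1] = 4(5) - 3 = 17
u[2] = 4(17) - 3 = 65
u[3] = 4(65) - 3 = 257
u[4] = 4(257) - 3 = 1025
u[5] = 4(1025) - 3 = 4097
u[6] = 4(4097) - 3 = 16385
u[7] = 4(16385) - 3 = 65537
u[8] = 4(65537) - 3 = 262145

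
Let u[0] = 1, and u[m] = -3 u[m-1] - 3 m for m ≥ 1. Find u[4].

123

u[1] = -3*1 - 3 = -6
u[2] = -3*(-6) - 6 = 12
u[3] = -3*12 - 9 = -45
u[4] = -3*(-45) - 12 = 123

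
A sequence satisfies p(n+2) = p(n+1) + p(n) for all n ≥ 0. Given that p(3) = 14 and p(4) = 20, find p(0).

-2

Rearranging, p(n-2) = p(n) - p(n-1).
p(2) = 20 - 14 = 6
p(1) = 14 - 6 = 8
p(0) = 6 - 8 = -2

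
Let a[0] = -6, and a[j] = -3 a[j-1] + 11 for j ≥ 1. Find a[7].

19139

a[1] = -3(-6) + 11 = 29
a[2] = -3(29) + 11 = -76
a[3] = -3(-76) + 11 = 239
a[4] = -3(239) + 11 = -706
a[5] = -3(-706) + 11 = 2129
a[6] = -3(2129) + 11 = -6376
a[7] = -3(-6376) + 11 = 19139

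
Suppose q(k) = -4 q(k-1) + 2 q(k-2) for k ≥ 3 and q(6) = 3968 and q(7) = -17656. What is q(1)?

-7

Rearranging, q(k-2) = (q(k) + 4 q(k-1)) / 2.
q(5) = (-17656 + 4·3968) / 2 = -1784/2 = -892
q(4) = (3968 + 4·(-892)) / 2 = 400/2 = 200
q(3) = (-892 + 4·200) / 2 = -92/2 = -46
q(2) = (200 + 4·(-46)) / 2 = 16/2 = 8
q(1) = (-46 + 4·8) / 2 = -14/2 = -7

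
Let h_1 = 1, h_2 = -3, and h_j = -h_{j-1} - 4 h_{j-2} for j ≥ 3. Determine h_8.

h_3 = -(-3) - 4*1 = -1
h_4 = -(-1) - 4*(-3) = 13
h_5 = -13 - 4*(-1) = -9
h_6 = -(-9) - 4*13 = -43
h_7 = -(-43) - 4*(-9) = 79
h_8 = -79 - 4*(-43) = 93

93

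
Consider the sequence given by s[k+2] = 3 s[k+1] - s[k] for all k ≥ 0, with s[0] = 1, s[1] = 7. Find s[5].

s[2] = 3*7 - 1 = 20
s[3] = 3*20 - 7 = 53
s[4] = 3*53 - 20 = 139
s[5] = 3*139 - 53 = 364

364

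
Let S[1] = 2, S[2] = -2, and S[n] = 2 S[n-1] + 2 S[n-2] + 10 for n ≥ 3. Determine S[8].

1714

S[3] = 2*(-2) + 2*2 + 10 = 10
S[4] = 2*10 + 2*(-2) + 10 = 26
S[5] = 2*26 + 2*10 + 10 = 82
S[6] = 2*82 + 2*26 + 10 = 226
S[7] = 2*226 + 2*82 + 10 = 626
S[8] = 2*626 + 2*226 + 10 = 1714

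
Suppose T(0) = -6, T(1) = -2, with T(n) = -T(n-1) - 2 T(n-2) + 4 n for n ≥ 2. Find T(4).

-22

T(2) = -(-2) - 2·(-6) + 8 = 22
T(3) = -22 - 2·(-2) + 12 = -6
T(4) = -(-6) - 2·22 + 16 = -22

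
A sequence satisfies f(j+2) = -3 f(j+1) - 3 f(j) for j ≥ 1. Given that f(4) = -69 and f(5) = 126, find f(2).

Rearranging, f(j-2) = (f(j) + 3 f(j-1)) / -3.
f(3) = (126 + 3(-69)) / -3 = -81/-3 = 27
f(2) = (-69 + 3(27)) / -3 = 12/-3 = -4

-4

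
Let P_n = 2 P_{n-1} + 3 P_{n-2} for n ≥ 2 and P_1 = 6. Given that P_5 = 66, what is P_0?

Let P_0 = z.
P_2 = 12 + 3z
P_3 = 42 + 6z
P_4 = 120 + 21z
P_5 = 366 + 60z
So 366 + 60z = 66, giving z = -5.

-5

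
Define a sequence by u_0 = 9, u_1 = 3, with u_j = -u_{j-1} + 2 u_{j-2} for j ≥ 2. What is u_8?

u_2 = -3 + 2*9 = 15
u_3 = -15 + 2*3 = -9
u_4 = -(-9) + 2*15 = 39
u_5 = -39 + 2*(-9) = -57
u_6 = -(-57) + 2*39 = 135
u_7 = -135 + 2*(-57) = -249
u_8 = -(-249) + 2*135 = 519

519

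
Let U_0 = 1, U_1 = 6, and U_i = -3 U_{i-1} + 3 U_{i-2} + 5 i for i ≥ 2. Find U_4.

-139

U_2 = -3*6 + 3*1 + 10 = -5
U_3 = -3*(-5) + 3*6 + 15 = 48
U_4 = -3*48 + 3*(-5) + 20 = -139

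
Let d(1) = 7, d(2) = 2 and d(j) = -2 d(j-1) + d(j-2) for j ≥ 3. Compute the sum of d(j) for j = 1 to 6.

-7

d(3) = -2*2 + 7 = 3
d(4) = -2*3 + 2 = -4
d(5) = -2*(-4) + 3 = 11
d(6) = -2*11 + (-4) = -26
Sum = 7 + 2 + 3 + (-4) + 11 + (-26) = -7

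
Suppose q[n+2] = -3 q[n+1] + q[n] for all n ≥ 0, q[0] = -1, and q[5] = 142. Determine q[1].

Let q[1] = v.
q[2] = -1 - 3v
q[3] = 3 + 10v
q[4] = -10 - 33v
q[5] = 33 + 109v
So 33 + 109v = 142, giving v = 1.

1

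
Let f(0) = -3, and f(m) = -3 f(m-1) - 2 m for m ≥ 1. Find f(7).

f(1) = -3(-3) - 2 = 7
f(2) = -3(7) - 4 = -25
f(3) = -3(-25) - 6 = 69
f(4) = -3(69) - 8 = -215
f(5) = -3(-215) - 10 = 635
f(6) = -3(635) - 12 = -1917
f(7) = -3(-1917) - 14 = 5737

5737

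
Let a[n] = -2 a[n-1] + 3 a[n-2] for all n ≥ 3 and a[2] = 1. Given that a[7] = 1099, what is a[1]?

Let a[1] = z.
a[3] = -2 + 3z
a[4] = 7 - 6z
a[5] = -20 + 21z
a[6] = 61 - 60z
a[7] = -182 + 183z
So -182 + 183z = 1099, giving z = 7.

7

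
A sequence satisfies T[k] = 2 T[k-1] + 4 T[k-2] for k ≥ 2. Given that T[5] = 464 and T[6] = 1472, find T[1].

7

Rearranging, T[k-2] = (T[k] - 2 T[k-1]) / 4.
T[4] = (1472 - 2(464)) / 4 = 544/4 = 136
T[3] = (464 - 2(136)) / 4 = 192/4 = 48
T[2] = (136 - 2(48)) / 4 = 40/4 = 10
T[1] = (48 - 2(10)) / 4 = 28/4 = 7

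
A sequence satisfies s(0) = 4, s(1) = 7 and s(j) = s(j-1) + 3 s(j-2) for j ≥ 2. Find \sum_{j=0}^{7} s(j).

2051

s(2) = 7 + 3·4 = 19
s(3) = 19 + 3·7 = 40
s(4) = 40 + 3·19 = 97
s(5) = 97 + 3·40 = 217
s(6) = 217 + 3·97 = 508
s(7) = 508 + 3·217 = 1159
Sum = 4 + 7 + 19 + 40 + 97 + 217 + 508 + 1159 = 2051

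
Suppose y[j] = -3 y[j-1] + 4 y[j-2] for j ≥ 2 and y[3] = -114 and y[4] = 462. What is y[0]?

3

Rearranging, y[j-2] = (y[j] + 3 y[j-1]) / 4.
y[2] = (462 + 3·(-114)) / 4 = 120/4 = 30
y[1] = (-114 + 3·30) / 4 = -24/4 = -6
y[0] = (30 + 3·(-6)) / 4 = 12/4 = 3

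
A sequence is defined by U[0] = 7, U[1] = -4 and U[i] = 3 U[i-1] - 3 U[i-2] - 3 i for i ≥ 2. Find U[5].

-384

U[2] = 3(-4) - 3(7) - 6 = -39
U[3] = 3(-39) - 3(-4) - 9 = -114
U[4] = 3(-114) - 3(-39) - 12 = -237
U[5] = 3(-237) - 3(-114) - 15 = -384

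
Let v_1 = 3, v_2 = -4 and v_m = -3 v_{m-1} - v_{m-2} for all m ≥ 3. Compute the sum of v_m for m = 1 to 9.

2040

v_3 = -3(-4) - 3 = 9
v_4 = -3(9) - (-4) = -23
v_5 = -3(-23) - 9 = 60
v_6 = -3(60) - (-23) = -157
v_7 = -3(-157) - 60 = 411
v_8 = -3(411) - (-157) = -1076
v_9 = -3(-1076) - 411 = 2817
Sum = 3 + (-4) + 9 + (-23) + 60 + (-157) + 411 + (-1076) + 2817 = 2040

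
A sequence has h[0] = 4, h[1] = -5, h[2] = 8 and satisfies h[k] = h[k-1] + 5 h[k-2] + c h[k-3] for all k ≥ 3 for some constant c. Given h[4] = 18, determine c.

h[3] = -17 + 4c
h[4] = 23 - c
So 23 - c = 18, giving c = 5.

5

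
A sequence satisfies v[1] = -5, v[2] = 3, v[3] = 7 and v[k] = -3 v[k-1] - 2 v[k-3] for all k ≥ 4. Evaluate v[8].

v[4] = -3*7 - 2*(-5) = -11
v[5] = -3*(-11) - 2*3 = 27
v[6] = -3*27 - 2*7 = -95
v[7] = -3*(-95) - 2*(-11) = 307
v[8] = -3*307 - 2*27 = -975

-975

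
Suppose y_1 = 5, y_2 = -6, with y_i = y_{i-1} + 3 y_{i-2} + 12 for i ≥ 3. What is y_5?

90

y_3 = (-6) + 3(5) + 12 = 21
y_4 = 21 + 3(-6) + 12 = 15
y_5 = 15 + 3(21) + 12 = 90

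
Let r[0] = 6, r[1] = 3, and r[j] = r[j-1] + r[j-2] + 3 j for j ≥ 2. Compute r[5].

r[2] = 3 + 6 + 6 = 15
r[3] = 15 + 3 + 9 = 27
r[4] = 27 + 15 + 12 = 54
r[5] = 54 + 27 + 15 = 96

96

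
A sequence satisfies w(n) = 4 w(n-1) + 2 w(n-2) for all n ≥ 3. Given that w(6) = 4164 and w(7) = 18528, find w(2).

9

Rearranging, w(n-2) = (w(n) - 4 w(n-1)) / 2.
w(5) = (18528 - 4(4164)) / 2 = 1872/2 = 936
w(4) = (4164 - 4(936)) / 2 = 420/2 = 210
w(3) = (936 - 4(210)) / 2 = 96/2 = 48
w(2) = (210 - 4(48)) / 2 = 18/2 = 9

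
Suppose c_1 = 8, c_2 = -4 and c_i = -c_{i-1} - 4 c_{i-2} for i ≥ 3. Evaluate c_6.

-244

c_3 = -(-4) - 4(8) = -28
c_4 = -(-28) - 4(-4) = 44
c_5 = -44 - 4(-28) = 68
c_6 = -68 - 4(44) = -244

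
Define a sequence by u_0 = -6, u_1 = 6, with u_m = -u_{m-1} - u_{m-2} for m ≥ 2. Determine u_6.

u_2 = -6 - (-6) = 0
u_3 = -0 - 6 = -6
u_4 = -(-6) - 0 = 6
u_5 = -6 - (-6) = 0
u_6 = -0 - 6 = -6

-6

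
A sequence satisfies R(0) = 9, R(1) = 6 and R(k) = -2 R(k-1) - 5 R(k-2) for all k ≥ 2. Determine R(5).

-654

R(2) = -2*6 - 5*9 = -57
R(3) = -2*(-57) - 5*6 = 84
R(4) = -2*84 - 5*(-57) = 117
R(5) = -2*117 - 5*84 = -654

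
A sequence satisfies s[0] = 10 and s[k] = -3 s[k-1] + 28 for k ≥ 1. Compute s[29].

-205891132094642

The fixed point is 28/(1 + 3) = 7, so s[k] - 7 = -3(s[k-1] - 7).
Hence s[k] = 3·(-3)^k + 7.
s[29] = 3·(-3)^{29} + 7 = 3·-68630377364883 + 7 = -205891132094642.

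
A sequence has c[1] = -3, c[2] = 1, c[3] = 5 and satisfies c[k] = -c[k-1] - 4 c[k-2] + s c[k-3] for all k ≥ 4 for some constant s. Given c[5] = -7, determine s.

1

c[4] = -9 - 3s
c[5] = -11 + 4s
So -11 + 4s = -7, giving s = 1.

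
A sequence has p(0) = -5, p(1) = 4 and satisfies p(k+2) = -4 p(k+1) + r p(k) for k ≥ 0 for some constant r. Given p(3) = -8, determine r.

p(2) = -16 - 5r
p(3) = 64 + 24r
So 64 + 24r = -8, giving r = -3.

-3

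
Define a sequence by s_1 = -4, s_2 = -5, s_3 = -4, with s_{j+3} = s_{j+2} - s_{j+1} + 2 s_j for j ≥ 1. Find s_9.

-40

s_4 = (-4) - (-5) + 2*(-4) = -7
s_5 = (-7) - (-4) + 2*(-5) = -13
s_6 = (-13) - (-7) + 2*(-4) = -14
s_7 = (-14) - (-13) + 2*(-7) = -15
s_8 = (-15) - (-14) + 2*(-13) = -27
s_9 = (-27) - (-15) + 2*(-14) = -40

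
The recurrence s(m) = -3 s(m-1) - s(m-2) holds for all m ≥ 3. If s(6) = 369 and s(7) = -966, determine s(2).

9

Rearranging, s(m-2) = -(s(m) + 3 s(m-1)).
s(5) = -(-966 + 3·369) = -141
s(4) = -(369 + 3·(-141)) = 54
s(3) = -(-141 + 3·54) = -21
s(2) = -(54 + 3·(-21)) = 9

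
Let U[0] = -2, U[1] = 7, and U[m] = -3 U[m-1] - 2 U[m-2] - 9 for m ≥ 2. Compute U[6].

U[2] = -3(7) - 2(-2) - 9 = -26
U[3] = -3(-26) - 2(7) - 9 = 55
U[4] = -3(55) - 2(-26) - 9 = -122
U[5] = -3(-122) - 2(55) - 9 = 247
U[6] = -3(247) - 2(-122) - 9 = -506

-506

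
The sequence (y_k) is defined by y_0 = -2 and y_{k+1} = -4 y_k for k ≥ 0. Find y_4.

-512

y_1 = -4·(-2) = 8
y_2 = -4·8 = -32
y_3 = -4·(-32) = 128
y_4 = -4·128 = -512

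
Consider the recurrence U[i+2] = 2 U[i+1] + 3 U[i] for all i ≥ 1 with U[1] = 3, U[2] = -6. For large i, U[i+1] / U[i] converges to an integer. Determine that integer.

3

The characteristic equation is r^2 - 2r - 3 = 0, which factors as (r - 3)(r + 1) = 0.
So the roots are 3 and -1. Since |3| > |-1| and the coefficient of 3^i is non-zero, the ratio tends to 3.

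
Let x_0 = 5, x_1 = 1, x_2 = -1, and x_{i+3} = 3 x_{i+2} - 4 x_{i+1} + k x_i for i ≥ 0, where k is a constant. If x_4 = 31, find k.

3

x_3 = -7 + 5k
x_4 = -17 + 16k
So -17 + 16k = 31, giving k = 3.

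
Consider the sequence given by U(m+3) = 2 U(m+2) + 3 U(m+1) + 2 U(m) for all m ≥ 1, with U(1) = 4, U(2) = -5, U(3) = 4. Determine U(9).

532

U(4) = 2·4 + 3·(-5) + 2·4 = 1
U(5) = 2·1 + 3·4 + 2·(-5) = 4
U(6) = 2·4 + 3·1 + 2·4 = 19
U(7) = 2·19 + 3·4 + 2·1 = 52
U(8) = 2·52 + 3·19 + 2·4 = 169
U(9) = 2·169 + 3·52 + 2·19 = 532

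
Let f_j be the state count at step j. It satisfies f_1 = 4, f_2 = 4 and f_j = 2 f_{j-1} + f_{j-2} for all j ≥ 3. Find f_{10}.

f_3 = 2*4 + 4 = 12
f_4 = 2*12 + 4 = 28
f_5 = 2*28 + 12 = 68
f_6 = 2*68 + 28 = 164
f_7 = 2*164 + 68 = 396
f_8 = 2*396 + 164 = 956
f_9 = 2*956 + 396 = 2308
f_{10} = 2*2308 + 956 = 5572

5572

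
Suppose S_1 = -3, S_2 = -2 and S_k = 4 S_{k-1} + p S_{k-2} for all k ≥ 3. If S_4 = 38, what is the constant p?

-5

S_3 = -8 - 3p
S_4 = -32 - 14p
So -32 - 14p = 38, giving p = -5.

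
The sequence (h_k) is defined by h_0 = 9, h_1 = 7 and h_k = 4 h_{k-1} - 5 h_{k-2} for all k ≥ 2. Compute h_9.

h_2 = 4·7 - 5·9 = -17
h_3 = 4·(-17) - 5·7 = -103
h_4 = 4·(-103) - 5·(-17) = -327
h_5 = 4·(-327) - 5·(-103) = -793
h_6 = 4·(-793) - 5·(-327) = -1537
h_7 = 4·(-1537) - 5·(-793) = -2183
h_8 = 4·(-2183) - 5·(-1537) = -1047
h_9 = 4·(-1047) - 5·(-2183) = 6727

6727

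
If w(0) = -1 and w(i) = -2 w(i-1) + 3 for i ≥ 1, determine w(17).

The fixed point is 3/(1 + 2) = 1, so w(i) - 1 = -2(w(i-1) - 1).
Hence w(i) = -2·(-2)^i + 1.
w(17) = -2·(-2)^{17} + 1 = -2·-131072 + 1 = 262145.

262145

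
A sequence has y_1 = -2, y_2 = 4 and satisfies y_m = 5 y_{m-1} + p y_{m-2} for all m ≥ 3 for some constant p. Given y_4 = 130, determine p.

-5

y_3 = 20 - 2p
y_4 = 100 - 6p
So 100 - 6p = 130, giving p = -5.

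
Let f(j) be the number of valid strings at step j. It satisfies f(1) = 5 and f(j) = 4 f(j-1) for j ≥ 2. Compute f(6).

5120

f(2) = 4(5) = 20
f(3) = 4(20) = 80
f(4) = 4(80) = 320
f(5) = 4(320) = 1280
f(6) = 4(1280) = 5120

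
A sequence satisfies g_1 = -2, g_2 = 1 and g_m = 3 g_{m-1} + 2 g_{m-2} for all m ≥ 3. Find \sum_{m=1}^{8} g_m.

g_3 = 3*1 + 2*(-2) = -1
g_4 = 3*(-1) + 2*1 = -1
g_5 = 3*(-1) + 2*(-1) = -5
g_6 = 3*(-5) + 2*(-1) = -17
g_7 = 3*(-17) + 2*(-5) = -61
g_8 = 3*(-61) + 2*(-17) = -217
Sum = (-2) + 1 + (-1) + (-1) + (-5) + (-17) + (-61) + (-217) = -303

-303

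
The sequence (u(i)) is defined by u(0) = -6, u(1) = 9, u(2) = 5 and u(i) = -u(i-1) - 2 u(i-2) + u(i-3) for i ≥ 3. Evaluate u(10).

u(3) = -5 - 2·9 + (-6) = -29
u(4) = -(-29) - 2·5 + 9 = 28
u(5) = -28 - 2·(-29) + 5 = 35
u(6) = -35 - 2·28 + (-29) = -120
u(7) = -(-120) - 2·35 + 28 = 78
u(8) = -78 - 2·(-120) + 35 = 197
u(9) = -197 - 2·78 + (-120) = -473
u(10) = -(-473) - 2·197 + 78 = 157

157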